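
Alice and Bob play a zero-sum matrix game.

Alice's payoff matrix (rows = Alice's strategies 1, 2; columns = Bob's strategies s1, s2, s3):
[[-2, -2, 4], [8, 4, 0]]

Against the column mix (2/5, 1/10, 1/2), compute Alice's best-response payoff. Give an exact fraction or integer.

18/5

1: (-2)·(2/5) + (-2)·(1/10) + (4)·(1/2) = 1.
2: (8)·(2/5) + (4)·(1/10) + (0)·(1/2) = 18/5.
The best pure response is 2 with expected payoff 18/5.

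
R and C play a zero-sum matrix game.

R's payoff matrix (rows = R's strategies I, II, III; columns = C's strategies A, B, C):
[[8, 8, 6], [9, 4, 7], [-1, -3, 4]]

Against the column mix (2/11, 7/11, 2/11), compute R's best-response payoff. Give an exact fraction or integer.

I: (8)·(2/11) + (8)·(7/11) + (6)·(2/11) = 84/11.
II: (9)·(2/11) + (4)·(7/11) + (7)·(2/11) = 60/11.
III: (-1)·(2/11) + (-3)·(7/11) + (4)·(2/11) = -15/11.
The best pure response is I with expected payoff 84/11.

84/11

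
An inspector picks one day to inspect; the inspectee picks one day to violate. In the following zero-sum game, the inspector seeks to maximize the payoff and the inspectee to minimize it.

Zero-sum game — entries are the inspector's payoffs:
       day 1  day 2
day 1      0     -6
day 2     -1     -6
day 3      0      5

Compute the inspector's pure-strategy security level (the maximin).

The worst-case payoff for each row is day 1: -6, day 2: -6, day 3: 0.
The best of these is 0.

0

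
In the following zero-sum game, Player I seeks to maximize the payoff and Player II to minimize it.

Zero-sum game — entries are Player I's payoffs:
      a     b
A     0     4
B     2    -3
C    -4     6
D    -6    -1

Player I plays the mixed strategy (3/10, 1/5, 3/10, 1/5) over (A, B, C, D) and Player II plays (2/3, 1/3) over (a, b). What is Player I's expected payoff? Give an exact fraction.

-3/5

Against (2/3, 1/3), each row's expected payoff is A: 4/3; B: 1/3; C: -2/3; D: -13/3.
Taking the (3/10, 1/5, 3/10, 1/5)-weighted average: (3/10)·(4/3) + (1/5)·(1/3) + (3/10)·(-2/3) + (1/5)·(-13/3) = -3/5.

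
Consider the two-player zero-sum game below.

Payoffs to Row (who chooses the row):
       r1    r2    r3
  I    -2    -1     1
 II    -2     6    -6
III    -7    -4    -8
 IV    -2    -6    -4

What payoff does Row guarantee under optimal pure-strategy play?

-2

Row minima: -2, -6, -8, -6 → Row's maximin is -2.
Column maxima: -2, 6, 1 → Column's minimax is -2.
They coincide at (I, r1), so the value is -2.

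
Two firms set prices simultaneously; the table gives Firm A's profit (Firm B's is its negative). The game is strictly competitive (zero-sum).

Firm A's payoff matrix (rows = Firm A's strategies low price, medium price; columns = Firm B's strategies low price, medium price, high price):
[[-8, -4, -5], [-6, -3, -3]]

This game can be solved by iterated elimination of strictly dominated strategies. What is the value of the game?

Column high price is strictly dominated by low price for Firm B (-8<-5, -6<-3); eliminate high price.
Row low price is strictly dominated by row medium price (-6>-8, -3>-4); eliminate low price.
Column medium price is strictly dominated by low price for Firm B (-6<-3); eliminate medium price.
Only (medium price, low price) remains, with payoff -6.

-6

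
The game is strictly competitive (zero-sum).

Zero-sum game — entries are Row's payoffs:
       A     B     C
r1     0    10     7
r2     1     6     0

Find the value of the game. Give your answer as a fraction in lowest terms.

Column B is strictly dominated by C for Column (it gives Row more in every row).
The remaining 2×2 game on (r1, r2) × (A, C) has no saddle point. Let Row play r1 with probability p; indifference gives (1−p) = 7p, so p = 1/8.
Similarly Column's optimal q on A is 7/8, and the value is 0·(7/8) + (7)·(1/8) = 7/8.

7/8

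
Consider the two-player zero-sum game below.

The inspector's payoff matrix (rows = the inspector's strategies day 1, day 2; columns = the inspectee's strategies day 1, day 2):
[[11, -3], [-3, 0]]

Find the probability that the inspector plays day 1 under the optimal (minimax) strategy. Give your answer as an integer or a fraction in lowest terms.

Row minima are -3 and -3, so the inspector's maximin is -3; column maxima are 11 and 0, so the inspectee's minimax is 0. These differ, so the equilibrium is in mixed strategies.
Let the inspector play day 1 with probability p. The inspectee is indifferent when 11p − 3(1−p) = −3p, giving p = 3/17.

3/17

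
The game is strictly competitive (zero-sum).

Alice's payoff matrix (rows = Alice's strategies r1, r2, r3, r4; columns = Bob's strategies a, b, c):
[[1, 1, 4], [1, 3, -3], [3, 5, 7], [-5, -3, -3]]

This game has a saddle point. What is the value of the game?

Row minima: 1, -3, 3, -5 → Alice's maximin is 3.
Column maxima: 3, 5, 7 → Bob's minimax is 3.
They coincide at (r3, a), so the value is 3.

3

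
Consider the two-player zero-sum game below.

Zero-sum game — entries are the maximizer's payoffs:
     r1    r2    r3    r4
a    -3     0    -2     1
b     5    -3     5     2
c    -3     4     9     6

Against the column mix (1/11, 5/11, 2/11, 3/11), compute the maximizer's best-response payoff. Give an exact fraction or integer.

53/11

a: (-3)·(1/11) + (0)·(5/11) + (-2)·(2/11) + (1)·(3/11) = -4/11.
b: (5)·(1/11) + (-3)·(5/11) + (5)·(2/11) + (2)·(3/11) = 6/11.
c: (-3)·(1/11) + (4)·(5/11) + (9)·(2/11) + (6)·(3/11) = 53/11.
The best pure response is c with expected payoff 53/11.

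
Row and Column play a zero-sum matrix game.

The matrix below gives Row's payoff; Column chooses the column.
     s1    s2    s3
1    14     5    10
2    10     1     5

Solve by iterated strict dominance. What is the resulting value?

5

Row 2 is strictly dominated by row 1 (14>10, 5>1, 10>5); eliminate 2.
Column s3 is strictly dominated by s2 for Column (5<10); eliminate s3.
Column s1 is strictly dominated by s2 for Column (5<14); eliminate s1.
Only (1, s2) remains, with payoff 5.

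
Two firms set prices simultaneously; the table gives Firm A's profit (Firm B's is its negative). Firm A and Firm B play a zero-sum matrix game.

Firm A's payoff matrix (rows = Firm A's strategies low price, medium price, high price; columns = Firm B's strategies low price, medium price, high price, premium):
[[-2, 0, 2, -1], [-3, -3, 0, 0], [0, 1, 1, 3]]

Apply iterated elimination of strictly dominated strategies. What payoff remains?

0

Column premium is strictly dominated by low price for Firm B (-2<-1, -3<0, 0<3); eliminate premium.
Column high price is strictly dominated by low price for Firm B (-2<2, -3<0, 0<1); eliminate high price.
Row medium price is strictly dominated by row low price (-2>-3, 0>-3); eliminate medium price.
Row low price is strictly dominated by row high price (0>-2, 1>0); eliminate low price.
Column medium price is strictly dominated by low price for Firm B (0<1); eliminate medium price.
Only (high price, low price) remains, with payoff 0.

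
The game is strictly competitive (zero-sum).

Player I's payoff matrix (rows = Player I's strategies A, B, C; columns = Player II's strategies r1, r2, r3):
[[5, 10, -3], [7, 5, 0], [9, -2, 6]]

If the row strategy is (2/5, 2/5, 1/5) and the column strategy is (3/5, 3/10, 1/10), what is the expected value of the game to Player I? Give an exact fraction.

141/25

Against (3/5, 3/10, 1/10), each row's expected payoff is A: 57/10; B: 57/10; C: 27/5.
Taking the (2/5, 2/5, 1/5)-weighted average: (2/5)·(57/10) + (2/5)·(57/10) + (1/5)·(27/5) = 141/25.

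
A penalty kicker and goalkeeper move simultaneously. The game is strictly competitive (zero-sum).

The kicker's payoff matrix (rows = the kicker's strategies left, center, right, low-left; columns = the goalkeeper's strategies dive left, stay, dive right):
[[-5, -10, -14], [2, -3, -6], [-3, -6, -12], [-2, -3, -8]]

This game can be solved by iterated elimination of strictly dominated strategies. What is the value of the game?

Row right is strictly dominated by row center (2>-3, -3>-6, -6>-12); eliminate right.
Row left is strictly dominated by row center (2>-5, -3>-10, -6>-14); eliminate left.
Column dive left is strictly dominated by stay for the goalkeeper (-3<2, -3<-2); eliminate dive left.
Column stay is strictly dominated by dive right for the goalkeeper (-6<-3, -8<-3); eliminate stay.
Row low-left is strictly dominated by row center (-6>-8); eliminate low-left.
Only (center, dive right) remains, with payoff -6.

-6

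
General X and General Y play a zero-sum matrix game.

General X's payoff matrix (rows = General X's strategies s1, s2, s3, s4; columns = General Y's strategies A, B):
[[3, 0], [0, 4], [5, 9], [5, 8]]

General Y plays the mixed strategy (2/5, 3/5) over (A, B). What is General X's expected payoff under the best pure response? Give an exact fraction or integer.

s1: (3)·(2/5) + (0)·(3/5) = 6/5.
s2: (0)·(2/5) + (4)·(3/5) = 12/5.
s3: (5)·(2/5) + (9)·(3/5) = 37/5.
s4: (5)·(2/5) + (8)·(3/5) = 34/5.
The best pure response is s3 with expected payoff 37/5.

37/5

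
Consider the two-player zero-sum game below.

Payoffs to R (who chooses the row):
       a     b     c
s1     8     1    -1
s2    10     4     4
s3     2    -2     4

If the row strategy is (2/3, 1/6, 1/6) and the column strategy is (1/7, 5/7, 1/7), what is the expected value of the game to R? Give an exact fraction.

13/7

Against (1/7, 5/7, 1/7), each row's expected payoff is s1: 12/7; s2: 34/7; s3: -4/7.
Taking the (2/3, 1/6, 1/6)-weighted average: (2/3)·(12/7) + (1/6)·(34/7) + (1/6)·(-4/7) = 13/7.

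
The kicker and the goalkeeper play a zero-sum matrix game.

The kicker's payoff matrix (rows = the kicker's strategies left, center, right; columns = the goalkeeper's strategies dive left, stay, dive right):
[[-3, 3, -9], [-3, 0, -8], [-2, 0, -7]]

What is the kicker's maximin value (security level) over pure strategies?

The worst-case payoff for each row is left: -9, center: -8, right: -7.
The best of these is -7.

-7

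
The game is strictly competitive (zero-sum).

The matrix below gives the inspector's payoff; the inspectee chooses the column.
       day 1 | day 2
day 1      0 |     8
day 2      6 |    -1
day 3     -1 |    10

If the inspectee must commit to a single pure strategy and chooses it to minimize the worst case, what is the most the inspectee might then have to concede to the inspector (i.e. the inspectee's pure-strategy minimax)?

The worst case (largest entry) in each column is day 1: 6, day 2: 10.
The best (smallest) of these is 6.

6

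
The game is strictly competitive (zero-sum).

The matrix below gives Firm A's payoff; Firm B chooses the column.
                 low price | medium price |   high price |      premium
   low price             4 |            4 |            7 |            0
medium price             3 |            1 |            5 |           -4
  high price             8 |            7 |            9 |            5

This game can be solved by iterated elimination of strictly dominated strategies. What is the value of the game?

5

Column medium price is strictly dominated by premium for Firm B (0<4, -4<1, 5<7); eliminate medium price.
Row low price is strictly dominated by row high price (8>4, 9>7, 5>0); eliminate low price.
Column low price is strictly dominated by premium for Firm B (-4<3, 5<8); eliminate low price.
Column high price is strictly dominated by premium for Firm B (-4<5, 5<9); eliminate high price.
Row medium price is strictly dominated by row high price (5>-4); eliminate medium price.
Only (high price, premium) remains, with payoff 5.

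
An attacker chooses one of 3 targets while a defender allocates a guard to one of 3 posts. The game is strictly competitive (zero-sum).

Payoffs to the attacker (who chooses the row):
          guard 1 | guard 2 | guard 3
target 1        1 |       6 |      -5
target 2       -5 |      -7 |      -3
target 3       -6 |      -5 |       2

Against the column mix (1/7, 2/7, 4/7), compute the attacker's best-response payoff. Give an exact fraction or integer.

target 1: (1)·(1/7) + (6)·(2/7) + (-5)·(4/7) = -1.
target 2: (-5)·(1/7) + (-7)·(2/7) + (-3)·(4/7) = -31/7.
target 3: (-6)·(1/7) + (-5)·(2/7) + (2)·(4/7) = -8/7.
The best pure response is target 1 with expected payoff -1.

-1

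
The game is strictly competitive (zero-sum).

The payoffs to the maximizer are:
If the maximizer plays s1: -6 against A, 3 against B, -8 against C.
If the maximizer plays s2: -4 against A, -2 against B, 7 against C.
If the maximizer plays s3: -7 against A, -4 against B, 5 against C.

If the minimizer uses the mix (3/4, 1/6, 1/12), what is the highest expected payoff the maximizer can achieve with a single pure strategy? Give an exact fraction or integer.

-11/4

s1: (-6)·(3/4) + (3)·(1/6) + (-8)·(1/12) = -14/3.
s2: (-4)·(3/4) + (-2)·(1/6) + (7)·(1/12) = -11/4.
s3: (-7)·(3/4) + (-4)·(1/6) + (5)·(1/12) = -11/2.
The best pure response is s2 with expected payoff -11/4.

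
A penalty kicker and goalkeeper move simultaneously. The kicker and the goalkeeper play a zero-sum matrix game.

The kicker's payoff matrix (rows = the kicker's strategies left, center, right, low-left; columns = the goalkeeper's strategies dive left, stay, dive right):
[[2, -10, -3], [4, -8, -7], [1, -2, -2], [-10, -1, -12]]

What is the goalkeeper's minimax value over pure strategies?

The worst case (largest entry) in each column is dive left: 4, stay: -1, dive right: -2.
The best (smallest) of these is -2.

-2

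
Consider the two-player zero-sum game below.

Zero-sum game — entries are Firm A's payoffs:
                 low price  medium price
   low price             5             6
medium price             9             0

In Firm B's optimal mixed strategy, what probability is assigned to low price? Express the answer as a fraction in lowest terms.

3/5

Row minima are 5 and 0, so Firm A's maximin is 5; column maxima are 9 and 6, so Firm B's minimax is 6. These differ, so the equilibrium is in mixed strategies.
Let Firm B play low price with probability q. Firm A is indifferent when 5q + 6(1−q) = 9q, giving q = 3/5.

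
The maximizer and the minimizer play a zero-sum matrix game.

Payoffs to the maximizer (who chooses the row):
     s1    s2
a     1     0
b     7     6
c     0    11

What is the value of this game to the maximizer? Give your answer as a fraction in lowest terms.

Row a is strictly dominated by row b, so the maximizer never plays it.
The remaining 2×2 game on (b, c) × (s1, s2) has no saddle point. Let the maximizer play b with probability p; indifference gives 7p = 6p + 11(1−p), so p = 11/12.
Similarly the minimizer's optimal q on s1 is 5/12, and the value is 7·(5/12) + (6)·(7/12) = 77/12.

77/12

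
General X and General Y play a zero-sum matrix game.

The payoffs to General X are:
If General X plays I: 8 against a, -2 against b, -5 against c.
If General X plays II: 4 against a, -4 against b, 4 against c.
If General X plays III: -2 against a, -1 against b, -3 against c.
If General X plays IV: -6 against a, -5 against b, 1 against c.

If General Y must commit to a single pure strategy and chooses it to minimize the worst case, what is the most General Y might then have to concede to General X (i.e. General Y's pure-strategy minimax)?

-1

The worst case (largest entry) in each column is a: 8, b: -1, c: 4.
The best (smallest) of these is -1.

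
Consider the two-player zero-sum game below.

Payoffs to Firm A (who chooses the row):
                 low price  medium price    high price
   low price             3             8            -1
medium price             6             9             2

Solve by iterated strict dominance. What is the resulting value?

Row low price is strictly dominated by row medium price (6>3, 9>8, 2>-1); eliminate low price.
Column low price is strictly dominated by high price for Firm B (2<6); eliminate low price.
Column medium price is strictly dominated by high price for Firm B (2<9); eliminate medium price.
Only (medium price, high price) remains, with payoff 2.

2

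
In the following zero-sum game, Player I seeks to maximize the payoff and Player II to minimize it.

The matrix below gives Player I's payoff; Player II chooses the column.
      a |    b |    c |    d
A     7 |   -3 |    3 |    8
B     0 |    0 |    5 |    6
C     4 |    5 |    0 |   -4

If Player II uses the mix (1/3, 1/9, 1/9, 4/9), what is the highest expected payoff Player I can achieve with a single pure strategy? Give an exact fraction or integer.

A: (7)·(1/3) + (-3)·(1/9) + (3)·(1/9) + (8)·(4/9) = 53/9.
B: (0)·(1/3) + (0)·(1/9) + (5)·(1/9) + (6)·(4/9) = 29/9.
C: (4)·(1/3) + (5)·(1/9) + (0)·(1/9) + (-4)·(4/9) = 1/9.
The best pure response is A with expected payoff 53/9.

53/9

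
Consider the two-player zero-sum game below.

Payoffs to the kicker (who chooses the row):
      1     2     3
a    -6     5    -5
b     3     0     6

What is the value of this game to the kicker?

15/14

Column 3 is strictly dominated by 1 for the goalkeeper (it gives the kicker more in every row).
The remaining 2×2 game on (a, b) × (1, 2) has no saddle point. Let the kicker play a with probability p; indifference gives −6p + 3(1−p) = 5p, so p = 3/14.
Similarly the goalkeeper's optimal q on 1 is 5/14, and the value is -6·(5/14) + (5)·(9/14) = 15/14.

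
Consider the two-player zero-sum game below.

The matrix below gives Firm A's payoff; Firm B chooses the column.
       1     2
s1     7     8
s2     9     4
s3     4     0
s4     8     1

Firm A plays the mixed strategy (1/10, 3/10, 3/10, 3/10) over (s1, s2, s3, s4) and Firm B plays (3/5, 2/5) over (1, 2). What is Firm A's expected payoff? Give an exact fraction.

128/25

Against (3/5, 2/5), each row's expected payoff is s1: 37/5; s2: 7; s3: 12/5; s4: 26/5.
Taking the (1/10, 3/10, 3/10, 3/10)-weighted average: (1/10)·(37/5) + (3/10)·(7) + (3/10)·(12/5) + (3/10)·(26/5) = 128/25.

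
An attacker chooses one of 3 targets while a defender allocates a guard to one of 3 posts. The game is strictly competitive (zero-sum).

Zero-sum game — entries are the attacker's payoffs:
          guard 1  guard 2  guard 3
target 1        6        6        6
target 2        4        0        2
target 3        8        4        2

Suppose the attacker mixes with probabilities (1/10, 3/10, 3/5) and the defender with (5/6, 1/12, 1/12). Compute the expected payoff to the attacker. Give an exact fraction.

119/20

Against (5/6, 1/12, 1/12), each row's expected payoff is target 1: 6; target 2: 7/2; target 3: 43/6.
Taking the (1/10, 3/10, 3/5)-weighted average: (1/10)·(6) + (3/10)·(7/2) + (3/5)·(43/6) = 119/20.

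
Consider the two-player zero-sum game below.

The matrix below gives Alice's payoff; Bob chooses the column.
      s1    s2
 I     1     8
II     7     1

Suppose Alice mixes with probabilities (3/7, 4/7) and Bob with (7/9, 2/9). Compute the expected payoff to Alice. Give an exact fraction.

13/3

Against (7/9, 2/9), each row's expected payoff is I: 23/9; II: 17/3.
Taking the (3/7, 4/7)-weighted average: (3/7)·(23/9) + (4/7)·(17/3) = 13/3.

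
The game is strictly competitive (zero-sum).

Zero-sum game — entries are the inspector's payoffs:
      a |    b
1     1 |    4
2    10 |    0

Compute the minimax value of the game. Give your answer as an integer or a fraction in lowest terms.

Row minima are 1 and 0, so the inspector's maximin is 1; column maxima are 10 and 4, so the inspectee's minimax is 4. These differ, so the equilibrium is in mixed strategies.
Let the inspector play 1 with probability p. The inspectee is indifferent when p + 10(1−p) = 4p, giving p = 10/13.
Let the inspectee play a with probability q. The inspector is indifferent when q + 4(1−q) = 10q, giving q = 4/13.
The value is 1·(4/13) + (4)·(9/13) = 40/13.

40/13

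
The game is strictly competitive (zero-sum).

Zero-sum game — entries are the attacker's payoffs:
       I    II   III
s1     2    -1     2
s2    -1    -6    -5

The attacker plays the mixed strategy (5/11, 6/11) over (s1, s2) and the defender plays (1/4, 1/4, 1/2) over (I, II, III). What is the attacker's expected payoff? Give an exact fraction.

Against (1/4, 1/4, 1/2), each row's expected payoff is s1: 5/4; s2: -17/4.
Taking the (5/11, 6/11)-weighted average: (5/11)·(5/4) + (6/11)·(-17/4) = -7/4.

-7/4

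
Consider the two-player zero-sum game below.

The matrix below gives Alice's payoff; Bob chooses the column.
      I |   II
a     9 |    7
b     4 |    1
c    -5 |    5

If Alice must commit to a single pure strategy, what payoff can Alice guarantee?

7

The worst-case payoff for each row is a: 7, b: 1, c: -5.
The best of these is 7.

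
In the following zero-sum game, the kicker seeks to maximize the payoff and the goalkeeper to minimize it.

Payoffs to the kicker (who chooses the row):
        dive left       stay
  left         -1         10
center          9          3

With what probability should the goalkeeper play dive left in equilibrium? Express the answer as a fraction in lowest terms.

Row minima are -1 and 3, so the kicker's maximin is 3; column maxima are 9 and 10, so the goalkeeper's minimax is 9. These differ, so the equilibrium is in mixed strategies.
Let the goalkeeper play dive left with probability q. The kicker is indifferent when −q + 10(1−q) = 9q + 3(1−q), giving q = 7/17.

7/17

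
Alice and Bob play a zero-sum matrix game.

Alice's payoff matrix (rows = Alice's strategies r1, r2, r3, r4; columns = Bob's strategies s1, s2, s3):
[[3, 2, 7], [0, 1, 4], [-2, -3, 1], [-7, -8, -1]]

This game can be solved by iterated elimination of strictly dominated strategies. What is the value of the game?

Row r3 is strictly dominated by row r1 (3>-2, 2>-3, 7>1); eliminate r3.
Row r4 is strictly dominated by row r1 (3>-7, 2>-8, 7>-1); eliminate r4.
Row r2 is strictly dominated by row r1 (3>0, 2>1, 7>4); eliminate r2.
Column s1 is strictly dominated by s2 for Bob (2<3); eliminate s1.
Column s3 is strictly dominated by s2 for Bob (2<7); eliminate s3.
Only (r1, s2) remains, with payoff 2.

2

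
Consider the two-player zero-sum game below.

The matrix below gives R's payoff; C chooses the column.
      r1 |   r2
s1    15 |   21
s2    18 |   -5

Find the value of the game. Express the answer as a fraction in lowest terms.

453/29

Row minima are 15 and -5, so R's maximin is 15; column maxima are 18 and 21, so C's minimax is 18. These differ, so the equilibrium is in mixed strategies.
Let R play s1 with probability p. C is indifferent when 15p + 18(1−p) = 21p − 5(1−p), giving p = 23/29.
Let C play r1 with probability q. R is indifferent when 15q + 21(1−q) = 18q − 5(1−q), giving q = 26/29.
The value is 15·(26/29) + (21)·(3/29) = 453/29.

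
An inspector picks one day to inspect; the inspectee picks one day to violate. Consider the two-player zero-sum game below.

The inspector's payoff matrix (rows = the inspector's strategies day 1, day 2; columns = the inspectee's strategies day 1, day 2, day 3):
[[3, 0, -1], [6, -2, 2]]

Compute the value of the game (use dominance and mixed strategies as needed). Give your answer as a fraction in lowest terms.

-2/5

Column day 1 is strictly dominated by day 3 for the inspectee (it gives the inspector more in every row).
The remaining 2×2 game on (day 1, day 2) × (day 2, day 3) has no saddle point. Let the inspector play day 1 with probability p; indifference gives −2(1−p) = −p + 2(1−p), so p = 4/5.
Similarly the inspectee's optimal q on day 2 is 3/5, and the value is 0·(3/5) + (-1)·(2/5) = -2/5.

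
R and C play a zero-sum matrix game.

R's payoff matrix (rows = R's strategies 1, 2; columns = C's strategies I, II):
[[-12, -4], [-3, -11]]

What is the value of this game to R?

Row minima are -12 and -11, so R's maximin is -11; column maxima are -3 and -4, so C's minimax is -4. These differ, so the equilibrium is in mixed strategies.
Let R play 1 with probability p. C is indifferent when −12p − 3(1−p) = −4p − 11(1−p), giving p = 1/2.
Let C play I with probability q. R is indifferent when −12q − 4(1−q) = −3q − 11(1−q), giving q = 7/16.
The value is -12·(7/16) + (-4)·(9/16) = -15/2.

-15/2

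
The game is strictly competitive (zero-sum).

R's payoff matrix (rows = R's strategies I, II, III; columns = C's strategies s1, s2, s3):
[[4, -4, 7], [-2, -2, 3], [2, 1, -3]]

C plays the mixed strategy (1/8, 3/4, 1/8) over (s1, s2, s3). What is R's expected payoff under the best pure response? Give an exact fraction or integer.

5/8

I: (4)·(1/8) + (-4)·(3/4) + (7)·(1/8) = -13/8.
II: (-2)·(1/8) + (-2)·(3/4) + (3)·(1/8) = -11/8.
III: (2)·(1/8) + (1)·(3/4) + (-3)·(1/8) = 5/8.
The best pure response is III with expected payoff 5/8.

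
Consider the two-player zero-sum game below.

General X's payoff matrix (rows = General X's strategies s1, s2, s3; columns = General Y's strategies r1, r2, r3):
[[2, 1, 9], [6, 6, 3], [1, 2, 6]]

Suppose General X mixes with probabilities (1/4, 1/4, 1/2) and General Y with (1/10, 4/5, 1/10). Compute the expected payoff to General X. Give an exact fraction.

Against (1/10, 4/5, 1/10), each row's expected payoff is s1: 19/10; s2: 57/10; s3: 23/10.
Taking the (1/4, 1/4, 1/2)-weighted average: (1/4)·(19/10) + (1/4)·(57/10) + (1/2)·(23/10) = 61/20.

61/20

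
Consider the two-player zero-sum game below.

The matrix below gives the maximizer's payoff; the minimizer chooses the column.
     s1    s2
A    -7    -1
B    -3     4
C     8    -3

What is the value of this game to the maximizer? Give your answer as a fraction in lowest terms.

Row A is strictly dominated by row B, so the maximizer never plays it.
The remaining 2×2 game on (B, C) × (s1, s2) has no saddle point. Let the maximizer play B with probability p; indifference gives −3p + 8(1−p) = 4p − 3(1−p), so p = 11/18.
Similarly the minimizer's optimal q on s1 is 7/18, and the value is -3·(7/18) + (4)·(11/18) = 23/18.

23/18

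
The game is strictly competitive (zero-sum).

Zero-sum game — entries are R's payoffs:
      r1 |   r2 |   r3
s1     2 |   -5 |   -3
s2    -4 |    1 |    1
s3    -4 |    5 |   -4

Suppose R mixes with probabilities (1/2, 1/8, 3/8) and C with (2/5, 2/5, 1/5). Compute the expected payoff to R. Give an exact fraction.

-47/40

Against (2/5, 2/5, 1/5), each row's expected payoff is s1: -9/5; s2: -1; s3: -2/5.
Taking the (1/2, 1/8, 3/8)-weighted average: (1/2)·(-9/5) + (1/8)·(-1) + (3/8)·(-2/5) = -47/40.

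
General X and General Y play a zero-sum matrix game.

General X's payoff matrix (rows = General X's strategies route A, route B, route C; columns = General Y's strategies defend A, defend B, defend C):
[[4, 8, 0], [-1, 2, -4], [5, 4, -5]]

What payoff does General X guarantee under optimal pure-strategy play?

0

Row minima: 0, -4, -5 → General X's maximin is 0.
Column maxima: 5, 8, 0 → General Y's minimax is 0.
They coincide at (route A, defend C), so the value is 0.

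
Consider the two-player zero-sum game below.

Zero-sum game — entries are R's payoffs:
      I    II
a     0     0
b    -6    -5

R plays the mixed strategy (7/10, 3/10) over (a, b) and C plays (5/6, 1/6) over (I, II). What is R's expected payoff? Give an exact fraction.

-7/4

Against (5/6, 1/6), each row's expected payoff is a: 0; b: -35/6.
Taking the (7/10, 3/10)-weighted average: (7/10)·(0) + (3/10)·(-35/6) = -7/4.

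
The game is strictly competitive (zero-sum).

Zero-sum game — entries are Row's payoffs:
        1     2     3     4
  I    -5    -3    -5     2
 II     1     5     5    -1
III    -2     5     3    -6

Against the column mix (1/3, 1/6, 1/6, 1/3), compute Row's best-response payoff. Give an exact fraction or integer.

I: (-5)·(1/3) + (-3)·(1/6) + (-5)·(1/6) + (2)·(1/3) = -7/3.
II: (1)·(1/3) + (5)·(1/6) + (5)·(1/6) + (-1)·(1/3) = 5/3.
III: (-2)·(1/3) + (5)·(1/6) + (3)·(1/6) + (-6)·(1/3) = -4/3.
The best pure response is II with expected payoff 5/3.

5/3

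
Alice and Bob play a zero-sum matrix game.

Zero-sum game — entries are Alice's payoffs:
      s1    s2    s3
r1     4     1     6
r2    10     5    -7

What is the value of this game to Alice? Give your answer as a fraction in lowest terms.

37/17

Column s1 is strictly dominated by s2 for Bob (it gives Alice more in every row).
The remaining 2×2 game on (r1, r2) × (s2, s3) has no saddle point. Let Alice play r1 with probability p; indifference gives p + 5(1−p) = 6p − 7(1−p), so p = 12/17.
Similarly Bob's optimal q on s2 is 13/17, and the value is 1·(13/17) + (6)·(4/17) = 37/17.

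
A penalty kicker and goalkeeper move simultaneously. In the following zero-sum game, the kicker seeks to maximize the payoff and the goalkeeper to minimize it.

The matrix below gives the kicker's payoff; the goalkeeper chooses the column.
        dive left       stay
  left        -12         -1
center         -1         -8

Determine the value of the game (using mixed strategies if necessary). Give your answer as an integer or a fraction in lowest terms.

Row minima are -12 and -8, so the kicker's maximin is -8; column maxima are -1 and -1, so the goalkeeper's minimax is -1. These differ, so the equilibrium is in mixed strategies.
Let the kicker play left with probability p. The goalkeeper is indifferent when −12p − (1−p) = −p − 8(1−p), giving p = 7/18.
Let the goalkeeper play dive left with probability q. The kicker is indifferent when −12q − (1−q) = −q − 8(1−q), giving q = 7/18.
The value is -12·(7/18) + (-1)·(11/18) = -95/18.

-95/18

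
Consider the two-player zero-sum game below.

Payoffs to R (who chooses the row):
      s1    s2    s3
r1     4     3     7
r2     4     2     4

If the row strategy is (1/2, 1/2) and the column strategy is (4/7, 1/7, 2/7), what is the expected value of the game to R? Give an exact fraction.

Against (4/7, 1/7, 2/7), each row's expected payoff is r1: 33/7; r2: 26/7.
Taking the (1/2, 1/2)-weighted average: (1/2)·(33/7) + (1/2)·(26/7) = 59/14.

59/14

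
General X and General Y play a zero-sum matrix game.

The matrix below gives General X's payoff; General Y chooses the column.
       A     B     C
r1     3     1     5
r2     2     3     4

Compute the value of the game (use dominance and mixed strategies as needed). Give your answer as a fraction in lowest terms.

7/3

Column C is strictly dominated by A for General Y (it gives General X more in every row).
The remaining 2×2 game on (r1, r2) × (A, B) has no saddle point. Let General X play r1 with probability p; indifference gives 3p + 2(1−p) = p + 3(1−p), so p = 1/3.
Similarly General Y's optimal q on A is 2/3, and the value is 3·(2/3) + (1)·(1/3) = 7/3.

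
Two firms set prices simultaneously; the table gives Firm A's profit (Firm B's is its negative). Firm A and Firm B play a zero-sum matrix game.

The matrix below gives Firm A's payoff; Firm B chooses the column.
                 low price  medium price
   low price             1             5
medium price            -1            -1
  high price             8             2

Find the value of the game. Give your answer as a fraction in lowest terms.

Row medium price is strictly dominated by row low price, so Firm A never plays it.
The remaining 2×2 game on (low price, high price) × (low price, medium price) has no saddle point. Let Firm A play low price with probability p; indifference gives p + 8(1−p) = 5p + 2(1−p), so p = 3/5.
Similarly Firm B's optimal q on low price is 3/10, and the value is 1·(3/10) + (5)·(7/10) = 19/5.

19/5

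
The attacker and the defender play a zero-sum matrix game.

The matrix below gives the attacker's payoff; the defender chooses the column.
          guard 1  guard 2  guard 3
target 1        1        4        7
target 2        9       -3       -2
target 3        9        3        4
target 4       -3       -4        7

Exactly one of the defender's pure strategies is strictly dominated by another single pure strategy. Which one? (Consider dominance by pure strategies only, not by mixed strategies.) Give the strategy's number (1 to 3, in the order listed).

The defender prefers columns that give the attacker less. Compare guard 3 with guard 2: 4 < 7, -3 < -2, 3 < 4, -4 < 7.
So guard 2 strictly dominates guard 3 for the defender; guard 3 is strictly dominated.

3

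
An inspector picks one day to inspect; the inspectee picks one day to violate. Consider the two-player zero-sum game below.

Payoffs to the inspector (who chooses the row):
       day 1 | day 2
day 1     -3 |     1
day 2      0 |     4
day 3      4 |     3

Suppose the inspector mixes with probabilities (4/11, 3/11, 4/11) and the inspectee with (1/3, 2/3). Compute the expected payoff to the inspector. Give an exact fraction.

Against (1/3, 2/3), each row's expected payoff is day 1: -1/3; day 2: 8/3; day 3: 10/3.
Taking the (4/11, 3/11, 4/11)-weighted average: (4/11)·(-1/3) + (3/11)·(8/3) + (4/11)·(10/3) = 20/11.

20/11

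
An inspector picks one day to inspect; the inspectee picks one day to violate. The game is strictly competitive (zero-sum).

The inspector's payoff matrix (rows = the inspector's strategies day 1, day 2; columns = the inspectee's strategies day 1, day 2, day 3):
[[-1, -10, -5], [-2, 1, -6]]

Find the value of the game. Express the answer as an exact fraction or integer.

-65/12

Column day 1 is strictly dominated by day 3 for the inspectee (it gives the inspector more in every row).
The remaining 2×2 game on (day 1, day 2) × (day 2, day 3) has no saddle point. Let the inspector play day 1 with probability p; indifference gives −10p + (1−p) = −5p − 6(1−p), so p = 7/12.
Similarly the inspectee's optimal q on day 2 is 1/12, and the value is -10·(1/12) + (-5)·(11/12) = -65/12.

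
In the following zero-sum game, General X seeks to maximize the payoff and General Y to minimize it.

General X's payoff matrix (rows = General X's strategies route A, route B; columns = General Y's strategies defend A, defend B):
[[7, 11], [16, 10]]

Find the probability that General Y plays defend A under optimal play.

Row minima are 7 and 10, so General X's maximin is 10; column maxima are 16 and 11, so General Y's minimax is 11. These differ, so the equilibrium is in mixed strategies.
Let General Y play defend A with probability q. General X is indifferent when 7q + 11(1−q) = 16q + 10(1−q), giving q = 1/10.

1/10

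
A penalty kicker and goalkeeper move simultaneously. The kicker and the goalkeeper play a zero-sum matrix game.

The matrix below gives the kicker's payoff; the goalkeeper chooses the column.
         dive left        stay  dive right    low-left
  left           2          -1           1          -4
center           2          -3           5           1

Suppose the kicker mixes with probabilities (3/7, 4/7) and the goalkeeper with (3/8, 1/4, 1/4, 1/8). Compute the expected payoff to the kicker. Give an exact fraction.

Against (3/8, 1/4, 1/4, 1/8), each row's expected payoff is left: 1/4; center: 11/8.
Taking the (3/7, 4/7)-weighted average: (3/7)·(1/4) + (4/7)·(11/8) = 25/28.

25/28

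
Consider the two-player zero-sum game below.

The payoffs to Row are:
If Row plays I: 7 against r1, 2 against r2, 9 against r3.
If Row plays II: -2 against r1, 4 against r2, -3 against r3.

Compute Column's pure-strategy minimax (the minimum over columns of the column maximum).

The worst case (largest entry) in each column is r1: 7, r2: 4, r3: 9.
The best (smallest) of these is 4.

4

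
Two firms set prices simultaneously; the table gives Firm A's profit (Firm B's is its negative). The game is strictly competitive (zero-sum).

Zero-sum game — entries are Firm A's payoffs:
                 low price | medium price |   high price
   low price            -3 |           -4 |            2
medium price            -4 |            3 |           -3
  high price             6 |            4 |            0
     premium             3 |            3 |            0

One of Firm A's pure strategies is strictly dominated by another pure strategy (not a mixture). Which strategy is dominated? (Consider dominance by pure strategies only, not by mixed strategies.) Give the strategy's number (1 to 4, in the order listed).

2

Compare medium price with high price: 6 > -4, 4 > 3, 0 > -3.
So high price strictly dominates medium price for Firm A; medium price is strictly dominated.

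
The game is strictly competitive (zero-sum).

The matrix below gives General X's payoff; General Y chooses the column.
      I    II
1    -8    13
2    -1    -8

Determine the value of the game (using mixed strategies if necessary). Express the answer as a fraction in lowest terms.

-11/4

Row minima are -8 and -8, so General X's maximin is -8; column maxima are -1 and 13, so General Y's minimax is -1. These differ, so the equilibrium is in mixed strategies.
Let General X play 1 with probability p. General Y is indifferent when −8p − (1−p) = 13p − 8(1−p), giving p = 1/4.
Let General Y play I with probability q. General X is indifferent when −8q + 13(1−q) = −q − 8(1−q), giving q = 3/4.
The value is -8·(3/4) + (13)·(1/4) = -11/4.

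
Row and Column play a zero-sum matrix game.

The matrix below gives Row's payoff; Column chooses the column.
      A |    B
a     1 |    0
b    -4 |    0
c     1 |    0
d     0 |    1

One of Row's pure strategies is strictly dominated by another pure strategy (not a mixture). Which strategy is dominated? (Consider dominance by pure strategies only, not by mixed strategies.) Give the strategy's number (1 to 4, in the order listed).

2

Compare b with d: 0 > -4, 1 > 0.
So d strictly dominates b for Row; b is strictly dominated.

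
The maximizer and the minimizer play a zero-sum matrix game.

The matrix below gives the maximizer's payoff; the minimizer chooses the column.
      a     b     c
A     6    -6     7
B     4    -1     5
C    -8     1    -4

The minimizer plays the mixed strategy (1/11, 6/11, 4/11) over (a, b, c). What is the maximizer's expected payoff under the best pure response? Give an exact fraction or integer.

18/11

A: (6)·(1/11) + (-6)·(6/11) + (7)·(4/11) = -2/11.
B: (4)·(1/11) + (-1)·(6/11) + (5)·(4/11) = 18/11.
C: (-8)·(1/11) + (1)·(6/11) + (-4)·(4/11) = -18/11.
The best pure response is B with expected payoff 18/11.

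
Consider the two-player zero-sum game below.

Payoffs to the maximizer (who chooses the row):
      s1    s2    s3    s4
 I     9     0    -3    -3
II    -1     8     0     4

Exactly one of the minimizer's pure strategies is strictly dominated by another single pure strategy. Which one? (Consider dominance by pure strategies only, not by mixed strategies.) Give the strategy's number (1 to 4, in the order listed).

2

The minimizer prefers columns that give the maximizer less. Compare s2 with s3: -3 < 0, 0 < 8.
So s3 strictly dominates s2 for the minimizer; s2 is strictly dominated.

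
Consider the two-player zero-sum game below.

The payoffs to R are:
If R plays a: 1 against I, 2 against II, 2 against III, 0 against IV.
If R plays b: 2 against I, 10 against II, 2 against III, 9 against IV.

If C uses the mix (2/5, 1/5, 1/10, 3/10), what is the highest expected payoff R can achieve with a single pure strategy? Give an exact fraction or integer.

57/10

a: (1)·(2/5) + (2)·(1/5) + (2)·(1/10) + (0)·(3/10) = 1.
b: (2)·(2/5) + (10)·(1/5) + (2)·(1/10) + (9)·(3/10) = 57/10.
The best pure response is b with expected payoff 57/10.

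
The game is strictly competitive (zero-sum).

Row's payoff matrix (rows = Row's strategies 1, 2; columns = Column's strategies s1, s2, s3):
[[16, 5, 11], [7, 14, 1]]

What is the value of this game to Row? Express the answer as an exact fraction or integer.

149/19

Column s1 is strictly dominated by s3 for Column (it gives Row more in every row).
The remaining 2×2 game on (1, 2) × (s2, s3) has no saddle point. Let Row play 1 with probability p; indifference gives 5p + 14(1−p) = 11p + (1−p), so p = 13/19.
Similarly Column's optimal q on s2 is 10/19, and the value is 5·(10/19) + (11)·(9/19) = 149/19.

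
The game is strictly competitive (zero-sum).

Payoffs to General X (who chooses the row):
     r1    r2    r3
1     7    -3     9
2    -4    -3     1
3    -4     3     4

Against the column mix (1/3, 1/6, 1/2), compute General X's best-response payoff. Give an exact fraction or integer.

19/3

1: (7)·(1/3) + (-3)·(1/6) + (9)·(1/2) = 19/3.
2: (-4)·(1/3) + (-3)·(1/6) + (1)·(1/2) = -4/3.
3: (-4)·(1/3) + (3)·(1/6) + (4)·(1/2) = 7/6.
The best pure response is 1 with expected payoff 19/3.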